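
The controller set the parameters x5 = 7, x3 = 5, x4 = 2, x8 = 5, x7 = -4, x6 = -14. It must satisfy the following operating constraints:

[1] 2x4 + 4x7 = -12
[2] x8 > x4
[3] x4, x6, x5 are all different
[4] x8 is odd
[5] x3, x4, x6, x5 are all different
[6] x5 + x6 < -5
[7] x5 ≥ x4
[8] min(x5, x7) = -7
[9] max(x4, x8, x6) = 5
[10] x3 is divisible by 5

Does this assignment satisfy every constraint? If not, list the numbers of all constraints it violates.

Violated: 8.

[1] 2x4 + 4x7 = 2(2) + 4(-4) = -12  yes
[2] x8 = 5, x4 = 2; 5 > 2  yes
[3] values 2, -14, 7 are pairwise distinct  yes
[4] x8 = 5 is odd  yes
[5] values 5, 2, -14, 7 are pairwise distinct  yes
[6] x5 + x6 = 7 + (-14) = -7; -7 < -5  yes
[7] x5 = 7, x4 = 2; 7 ≥ 2  yes
[8] min(7, -4) = -4, not -7  no
[9] max(2, 5, -14) = 5  yes
[10] 5 / 5 = 1, so 5 divides 5  yes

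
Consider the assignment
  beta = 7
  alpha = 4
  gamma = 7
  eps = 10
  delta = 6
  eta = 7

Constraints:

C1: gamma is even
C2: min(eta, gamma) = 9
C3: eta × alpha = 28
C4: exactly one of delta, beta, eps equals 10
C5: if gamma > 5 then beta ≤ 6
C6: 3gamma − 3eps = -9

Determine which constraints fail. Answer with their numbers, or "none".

C1: gamma = 7 is odd — does not hold.
C2: min(7, 7) = 7, not 9 — does not hold.
C3: eta × alpha = 7 × 4 = 28 — holds.
C4: delta=6, beta=7, eps=10; 1 of them equals 10 — holds.
C5: gamma = 7 > 5, so we need beta ≤ 6; but beta = 7 > 6 — does not hold.
C6: 3gamma − 3eps = 3(7) − 3(10) = -9 — holds.

Constraints 1, 2, and 5 do not hold.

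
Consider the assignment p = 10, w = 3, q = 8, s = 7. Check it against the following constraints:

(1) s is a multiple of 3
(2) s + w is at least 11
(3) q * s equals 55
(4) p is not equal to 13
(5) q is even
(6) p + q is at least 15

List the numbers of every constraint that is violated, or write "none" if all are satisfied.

Constraints 1, 2, 3 are violated.

(1) 7 = 3*2 + 1, so 3 does not divide 7  no
(2) s + w = 7 + 3 = 10; 10 < 11, bound 11 not met  no
(3) q * s = 8 * 7 = 56, not 55  no
(4) p = 10, and 10 ≠ 13  yes
(5) q = 8 is even  yes
(6) p + q = 10 + 8 = 18; 18 ≥ 15  yes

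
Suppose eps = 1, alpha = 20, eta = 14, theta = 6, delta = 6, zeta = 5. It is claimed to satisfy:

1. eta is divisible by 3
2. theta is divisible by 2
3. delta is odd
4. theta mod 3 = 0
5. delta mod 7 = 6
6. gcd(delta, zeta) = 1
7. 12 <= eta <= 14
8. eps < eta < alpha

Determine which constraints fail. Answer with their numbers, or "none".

1. 14 = 3*4 + 2, so 3 does not divide 14  ✘
2. 6 / 2 = 3, so 2 divides 6  ✔
3. delta = 6 is even  ✘
4. 6 mod 3 = 0  ✔
5. 6 mod 7 = 6  ✔
6. gcd(6, 5) = 1  ✔
7. eta = 14 lies in [12, 14]  ✔
8. values 1 < 14 < 20  ✔

Violated: 1 and 3.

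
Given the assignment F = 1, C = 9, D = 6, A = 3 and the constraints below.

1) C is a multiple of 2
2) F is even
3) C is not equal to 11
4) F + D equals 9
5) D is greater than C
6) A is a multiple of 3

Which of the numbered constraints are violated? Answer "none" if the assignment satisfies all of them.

1) 9 = 2*4 + 1, so 2 does not divide 9 — fails.
2) F = 1 is odd — fails.
3) C = 9, and 9 ≠ 11 — holds.
4) F + D = 1 + 6 = 7, not 9 — fails.
5) D = 6, C = 9; 6 ≤ 9 (want >) — fails.
6) 3 / 3 = 1, so 3 divides 3 — holds.

Violated: 1, 2, 4, 5.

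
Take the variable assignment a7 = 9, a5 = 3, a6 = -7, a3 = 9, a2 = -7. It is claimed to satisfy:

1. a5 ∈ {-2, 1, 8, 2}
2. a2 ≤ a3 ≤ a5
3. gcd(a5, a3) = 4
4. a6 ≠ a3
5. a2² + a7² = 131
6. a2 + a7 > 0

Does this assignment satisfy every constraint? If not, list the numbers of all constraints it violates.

1. a5 = 3 is not in {-2, 1, 8, 2}  fails
2. values -7, 9, 3; a3 = 9 is not ≤ a5 = 3  fails
3. gcd(3, 9) = 3, not 4  fails
4. a6 = -7, a3 = 9; distinct  holds
5. a2² + a7² = (-7)² + 9² = 49 + 81 = 130, not 131  fails
6. a2 + a7 = -7 + 9 = 2; 2 > 0  holds

No — constraints 1, 2, 3, and 5 are not satisfied.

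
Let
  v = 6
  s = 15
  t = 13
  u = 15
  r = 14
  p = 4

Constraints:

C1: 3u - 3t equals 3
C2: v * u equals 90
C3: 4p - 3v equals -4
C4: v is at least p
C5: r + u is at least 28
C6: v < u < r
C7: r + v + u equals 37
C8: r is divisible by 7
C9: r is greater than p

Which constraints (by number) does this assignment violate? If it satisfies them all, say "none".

C1: 3u - 3t = 3(15) - 3(13) = 6, not 3 — violated.
C2: v * u = 6 * 15 = 90 — OK.
C3: 4p - 3v = 4(4) - 3(6) = -2, not -4 — violated.
C4: v = 6, p = 4; 6 ≥ 4 — OK.
C5: r + u = 14 + 15 = 29; 29 ≥ 28 — OK.
C6: values 6, 15, 14; u = 15 is not < r = 14 — violated.
C7: r + v + u = 14 + 6 + 15 = 35, not 37 — violated.
C8: 14 / 7 = 2, so 7 divides 14 — OK.
C9: r = 14, p = 4; 14 > 4 — OK.

Constraints 1, 3, 6, 7 do not hold.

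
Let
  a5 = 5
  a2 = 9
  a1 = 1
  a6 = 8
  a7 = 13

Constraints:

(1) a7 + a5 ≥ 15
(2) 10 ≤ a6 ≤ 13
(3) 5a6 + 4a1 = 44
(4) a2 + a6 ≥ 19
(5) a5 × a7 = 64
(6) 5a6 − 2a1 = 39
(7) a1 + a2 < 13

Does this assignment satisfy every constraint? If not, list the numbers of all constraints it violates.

(1) a7 + a5 = 13 + 5 = 18; 18 ≥ 15  holds
(2) a6 = 8 is outside [10, 13]  fails
(3) 5a6 + 4a1 = 5(8) + 4(1) = 44  holds
(4) a2 + a6 = 9 + 8 = 17; 17 < 19, bound 19 not met  fails
(5) a5 × a7 = 5 × 13 = 65, not 64  fails
(6) 5a6 − 2a1 = 5(8) − 2(1) = 38, not 39  fails
(7) a1 + a2 = 1 + 9 = 10; 10 < 13  holds

Violated: 2, 4, 5, and 6.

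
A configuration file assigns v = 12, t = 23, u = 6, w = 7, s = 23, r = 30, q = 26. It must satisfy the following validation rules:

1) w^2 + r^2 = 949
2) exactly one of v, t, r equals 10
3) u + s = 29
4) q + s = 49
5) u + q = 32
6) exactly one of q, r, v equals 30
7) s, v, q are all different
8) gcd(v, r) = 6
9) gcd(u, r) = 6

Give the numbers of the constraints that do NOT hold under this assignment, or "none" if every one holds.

1) w^2 + r^2 = 7^2 + 30^2 = 49 + 900 = 949 — holds.
2) v=12, t=23, r=30; 0 of them equal 10, not exactly one — does not hold.
3) u + s = 6 + 23 = 29 — holds.
4) q + s = 26 + 23 = 49 — holds.
5) u + q = 6 + 26 = 32 — holds.
6) q=26, r=30, v=12; 1 of them equals 30 — holds.
7) values 23, 12, 26 are pairwise distinct — holds.
8) gcd(12, 30) = 6 — holds.
9) gcd(6, 30) = 6 — holds.

The assignment fails constraint 2.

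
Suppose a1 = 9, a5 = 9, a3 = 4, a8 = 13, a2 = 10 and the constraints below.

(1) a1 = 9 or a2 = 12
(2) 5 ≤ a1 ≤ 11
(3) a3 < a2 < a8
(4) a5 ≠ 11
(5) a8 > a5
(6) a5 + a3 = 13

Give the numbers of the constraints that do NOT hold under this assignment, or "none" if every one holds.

(1) a1 = 9 = 9 (first disjunct)  true
(2) a1 = 9 lies in [5, 11]  true
(3) values 4 < 10 < 13  true
(4) a5 = 9, and 9 ≠ 11  true
(5) a8 = 13, a5 = 9; 13 > 9  true
(6) a5 + a3 = 9 + 4 = 13  true

None — every constraint holds.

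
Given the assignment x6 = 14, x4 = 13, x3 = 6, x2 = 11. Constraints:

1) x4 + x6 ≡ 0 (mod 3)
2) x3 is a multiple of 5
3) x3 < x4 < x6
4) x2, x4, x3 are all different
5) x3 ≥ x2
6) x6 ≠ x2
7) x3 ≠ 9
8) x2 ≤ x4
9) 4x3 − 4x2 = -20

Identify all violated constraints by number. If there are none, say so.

1) x4 + x6 = 27; 27 mod 3 = 0  holds
2) 6 = 5×1 + 1, so 5 does not divide 6  fails
3) values 6 < 13 < 14  holds
4) values 11, 13, 6 are pairwise distinct  holds
5) x3 = 6, x2 = 11; 6 < 11 (want ≥)  fails
6) x6 = 14, x2 = 11; distinct  holds
7) x3 = 6, and 6 ≠ 9  holds
8) x2 = 11, x4 = 13; 11 ≤ 13  holds
9) 4x3 − 4x2 = 4(6) − 4(11) = -20  holds

No — constraints 2, 5 are not satisfied.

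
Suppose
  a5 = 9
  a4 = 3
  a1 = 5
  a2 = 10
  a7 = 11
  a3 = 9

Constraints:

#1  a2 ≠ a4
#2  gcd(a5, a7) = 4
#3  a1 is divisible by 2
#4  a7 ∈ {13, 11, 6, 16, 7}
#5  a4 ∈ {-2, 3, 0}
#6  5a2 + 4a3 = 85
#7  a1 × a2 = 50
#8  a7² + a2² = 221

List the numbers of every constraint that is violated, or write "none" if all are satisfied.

Constraints 2, 3, 6 are violated.

#1 a2 = 10, a4 = 3; distinct  OK
#2 gcd(9, 11) = 1, not 4  FAIL
#3 5 = 2×2 + 1, so 2 does not divide 5  FAIL
#4 a7 = 11 is in {13, 11, 6, 16, 7}  OK
#5 a4 = 3 is in {-2, 3, 0}  OK
#6 5a2 + 4a3 = 5(10) + 4(9) = 86, not 85  FAIL
#7 a1 × a2 = 5 × 10 = 50  OK
#8 a7² + a2² = 11² + 10² = 121 + 100 = 221  OK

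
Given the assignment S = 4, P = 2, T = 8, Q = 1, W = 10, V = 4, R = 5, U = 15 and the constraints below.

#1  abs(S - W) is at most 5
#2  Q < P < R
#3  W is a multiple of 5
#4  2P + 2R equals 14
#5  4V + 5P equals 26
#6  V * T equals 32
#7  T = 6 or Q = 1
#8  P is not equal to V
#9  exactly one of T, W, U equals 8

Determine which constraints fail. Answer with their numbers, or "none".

Violated: 1.

#1 abs(4 - 10) = 6; 6 > 5, exceeds bound 5  ✗
#2 values 1 < 2 < 5  ✓
#3 10 / 5 = 2, so 5 divides 10  ✓
#4 2P + 2R = 2(2) + 2(5) = 14  ✓
#5 4V + 5P = 4(4) + 5(2) = 26  ✓
#6 V * T = 4 * 8 = 32  ✓
#7 T = 8 ≠ 6, but Q = 1 = 1 (second disjunct)  ✓
#8 P = 2, V = 4; distinct  ✓
#9 T=8, W=10, U=15; 1 of them equals 8  ✓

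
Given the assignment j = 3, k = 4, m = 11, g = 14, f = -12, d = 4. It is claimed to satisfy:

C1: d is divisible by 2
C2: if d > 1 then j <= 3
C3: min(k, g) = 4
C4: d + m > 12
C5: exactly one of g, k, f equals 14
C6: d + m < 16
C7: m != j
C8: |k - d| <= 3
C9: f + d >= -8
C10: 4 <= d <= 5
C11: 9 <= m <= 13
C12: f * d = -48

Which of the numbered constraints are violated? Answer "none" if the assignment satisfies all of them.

C1: 4 / 2 = 2, so 2 divides 4 — OK.
C2: d = 4 > 1, so we need j ≤ 3; j = 3 ≤ 3 — OK.
C3: min(4, 14) = 4 — OK.
C4: d + m = 4 + 11 = 15; 15 > 12 — OK.
C5: g=14, k=4, f=-12; 1 of them equals 14 — OK.
C6: d + m = 4 + 11 = 15; 15 < 16 — OK.
C7: m = 11, j = 3; distinct — OK.
C8: |4 - 4| = 0; 0 ≤ 3 — OK.
C9: f + d = -12 + 4 = -8; -8 ≥ -8 — OK.
C10: d = 4 lies in [4, 5] — OK.
C11: m = 11 lies in [9, 13] — OK.
C12: f * d = -12 * 4 = -48 — OK.

No violations.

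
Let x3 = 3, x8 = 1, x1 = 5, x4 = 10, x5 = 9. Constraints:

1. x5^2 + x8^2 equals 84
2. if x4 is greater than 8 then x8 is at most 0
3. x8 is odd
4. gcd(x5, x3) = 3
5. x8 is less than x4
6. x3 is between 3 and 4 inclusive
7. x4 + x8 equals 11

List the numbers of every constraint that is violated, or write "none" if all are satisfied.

1. x5^2 + x8^2 = 9^2 + 1^2 = 81 + 1 = 82, not 84 — fails.
2. x4 = 10 > 8, so we need x8 ≤ 0; but x8 = 1 > 0 — fails.
3. x8 = 1 is odd — holds.
4. gcd(9, 3) = 3 — holds.
5. x8 = 1, x4 = 10; 1 < 10 — holds.
6. x3 = 3 lies in [3, 4] — holds.
7. x4 + x8 = 10 + 1 = 11 — holds.

Constraints 1, 2 are violated.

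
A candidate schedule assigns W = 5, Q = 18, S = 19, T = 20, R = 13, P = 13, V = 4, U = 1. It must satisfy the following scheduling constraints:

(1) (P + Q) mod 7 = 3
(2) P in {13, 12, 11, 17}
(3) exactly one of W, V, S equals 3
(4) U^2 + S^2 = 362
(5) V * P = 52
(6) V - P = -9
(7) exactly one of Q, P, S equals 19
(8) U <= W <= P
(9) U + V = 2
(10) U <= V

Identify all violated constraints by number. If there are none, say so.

Constraints 3 and 9 are violated.

(1) P + Q = 31; 31 mod 7 = 3  true
(2) P = 13 is in {13, 12, 11, 17}  true
(3) W=5, V=4, S=19; 0 of them equal 3, not exactly one  false
(4) U^2 + S^2 = 1^2 + 19^2 = 1 + 361 = 362  true
(5) V * P = 4 * 13 = 52  true
(6) V - P = 4 - 13 = -9  true
(7) Q=18, P=13, S=19; 1 of them equals 19  true
(8) values 1 <= 5 <= 13  true
(9) U + V = 1 + 4 = 5, not 2  false
(10) U = 1, V = 4; 1 ≤ 4  true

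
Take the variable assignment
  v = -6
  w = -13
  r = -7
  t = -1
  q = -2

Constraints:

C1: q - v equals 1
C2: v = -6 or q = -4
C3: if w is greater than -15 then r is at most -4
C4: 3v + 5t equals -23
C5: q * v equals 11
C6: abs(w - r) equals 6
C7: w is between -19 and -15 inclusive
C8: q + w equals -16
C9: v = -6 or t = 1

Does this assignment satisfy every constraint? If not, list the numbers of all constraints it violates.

Constraints 1, 5, 7, and 8 do not hold.

C1: q - v = -2 - (-6) = 4, not 1  no
C2: v = -6 = -6 (first disjunct)  yes
C3: w = -13 > -15, so we need r ≤ -4; r = -7 ≤ -4  yes
C4: 3v + 5t = 3(-6) + 5(-1) = -23  yes
C5: q * v = -2 * (-6) = 12, not 11  no
C6: abs(-13 - (-7)) = 6  yes
C7: w = -13 is outside [-19, -15]  no
C8: q + w = -2 + (-13) = -15, not -16  no
C9: v = -6 = -6 (first disjunct)  yes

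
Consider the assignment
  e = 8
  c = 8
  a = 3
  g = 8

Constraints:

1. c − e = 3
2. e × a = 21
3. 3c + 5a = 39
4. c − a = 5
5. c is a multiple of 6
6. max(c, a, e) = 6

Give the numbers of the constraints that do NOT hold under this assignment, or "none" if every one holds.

The assignment fails constraints 1, 2, 5, 6.

1. c − e = 8 − 8 = 0, not 3  fails
2. e × a = 8 × 3 = 24, not 21  fails
3. 3c + 5a = 3(8) + 5(3) = 39  holds
4. c − a = 8 − 3 = 5  holds
5. 8 = 6×1 + 2, so 6 does not divide 8  fails
6. max(8, 3, 8) = 8, not 6  fails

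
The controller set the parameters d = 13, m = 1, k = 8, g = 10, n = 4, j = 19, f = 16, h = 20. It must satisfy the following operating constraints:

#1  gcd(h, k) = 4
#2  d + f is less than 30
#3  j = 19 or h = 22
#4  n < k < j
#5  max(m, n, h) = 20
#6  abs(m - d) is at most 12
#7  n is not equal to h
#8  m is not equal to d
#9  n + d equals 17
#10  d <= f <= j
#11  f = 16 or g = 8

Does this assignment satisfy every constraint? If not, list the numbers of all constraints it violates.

#1 gcd(20, 8) = 4 — holds.
#2 d + f = 13 + 16 = 29; 29 < 30 — holds.
#3 j = 19 = 19 (first disjunct) — holds.
#4 values 4 < 8 < 19 — holds.
#5 max(1, 4, 20) = 20 — holds.
#6 abs(1 - 13) = 12; 12 ≤ 12 — holds.
#7 n = 4, h = 20; distinct — holds.
#8 m = 1, d = 13; distinct — holds.
#9 n + d = 4 + 13 = 17 — holds.
#10 values 13 <= 16 <= 19 — holds.
#11 f = 16 = 16 (first disjunct) — holds.

The assignment satisfies every constraint.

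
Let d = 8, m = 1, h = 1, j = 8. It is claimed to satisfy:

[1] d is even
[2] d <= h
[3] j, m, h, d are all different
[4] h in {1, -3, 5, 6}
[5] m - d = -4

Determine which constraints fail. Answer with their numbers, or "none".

No — constraints 2, 3, 5 are not satisfied.

[1] d = 8 is even — satisfied.
[2] d = 8, h = 1; 8 > 1 (want ≤) — violated.
[3] m = h = 1, not all different — violated.
[4] h = 1 is in {1, -3, 5, 6} — satisfied.
[5] m - d = 1 - 8 = -7, not -4 — violated.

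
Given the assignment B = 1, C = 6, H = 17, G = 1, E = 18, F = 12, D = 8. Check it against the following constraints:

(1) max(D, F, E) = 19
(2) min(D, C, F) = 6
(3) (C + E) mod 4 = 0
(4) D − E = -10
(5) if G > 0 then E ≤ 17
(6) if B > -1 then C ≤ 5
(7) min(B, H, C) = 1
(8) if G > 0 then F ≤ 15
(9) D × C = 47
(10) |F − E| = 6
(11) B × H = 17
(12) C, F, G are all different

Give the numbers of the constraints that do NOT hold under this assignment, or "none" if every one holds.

(1) max(8, 12, 18) = 18, not 19 — fails.
(2) min(8, 6, 12) = 6 — holds.
(3) C + E = 24; 24 mod 4 = 0 — holds.
(4) D − E = 8 − 18 = -10 — holds.
(5) G = 1 > 0, so we need E ≤ 17; but E = 18 > 17 — fails.
(6) B = 1 > -1, so we need C ≤ 5; but C = 6 > 5 — fails.
(7) min(1, 17, 6) = 1 — holds.
(8) G = 1 > 0, so we need F ≤ 15; F = 12 ≤ 15 — holds.
(9) D × C = 8 × 6 = 48, not 47 — fails.
(10) |12 − 18| = 6 — holds.
(11) B × H = 1 × 17 = 17 — holds.
(12) values 6, 12, 1 are pairwise distinct — holds.

Constraints 1, 5, 6, and 9 are violated.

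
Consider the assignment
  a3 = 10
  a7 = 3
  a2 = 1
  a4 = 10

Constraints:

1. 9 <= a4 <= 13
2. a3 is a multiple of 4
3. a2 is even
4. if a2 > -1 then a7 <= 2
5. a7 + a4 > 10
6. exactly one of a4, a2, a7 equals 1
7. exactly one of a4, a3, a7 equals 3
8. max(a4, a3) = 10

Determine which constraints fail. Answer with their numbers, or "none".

1. a4 = 10 lies in [9, 13] — holds.
2. 10 = 4*2 + 2, so 4 does not divide 10 — fails.
3. a2 = 1 is odd — fails.
4. a2 = 1 > -1, so we need a7 ≤ 2; but a7 = 3 > 2 — fails.
5. a7 + a4 = 3 + 10 = 13; 13 > 10 — holds.
6. a4=10, a2=1, a7=3; 1 of them equals 1 — holds.
7. a4=10, a3=10, a7=3; 1 of them equals 3 — holds.
8. max(10, 10) = 10 — holds.

Violated: 2, 3, and 4.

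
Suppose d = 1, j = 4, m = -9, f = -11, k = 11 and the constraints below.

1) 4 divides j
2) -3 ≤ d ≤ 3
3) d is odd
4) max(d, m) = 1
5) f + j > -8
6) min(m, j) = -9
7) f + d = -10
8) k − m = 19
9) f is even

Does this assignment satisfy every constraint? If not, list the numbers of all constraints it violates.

1) 4 / 4 = 1, so 4 divides 4  ✓
2) d = 1 lies in [-3, 3]  ✓
3) d = 1 is odd  ✓
4) max(1, -9) = 1  ✓
5) f + j = -11 + 4 = -7; -7 > -8  ✓
6) min(-9, 4) = -9  ✓
7) f + d = -11 + 1 = -10  ✓
8) k − m = 11 − (-9) = 20, not 19  ✗
9) f = -11 is odd  ✗

Constraints 8 and 9 do not hold.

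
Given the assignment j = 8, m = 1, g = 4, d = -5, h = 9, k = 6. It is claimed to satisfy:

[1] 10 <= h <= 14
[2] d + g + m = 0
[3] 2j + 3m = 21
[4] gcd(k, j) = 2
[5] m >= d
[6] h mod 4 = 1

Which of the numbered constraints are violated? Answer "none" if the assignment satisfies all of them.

[1] h = 9 is outside [10, 14] — fails.
[2] d + g + m = -5 + 4 + 1 = 0 — holds.
[3] 2j + 3m = 2(8) + 3(1) = 19, not 21 — fails.
[4] gcd(6, 8) = 2 — holds.
[5] m = 1, d = -5; 1 ≥ -5 — holds.
[6] 9 mod 4 = 1 — holds.

Constraints 1, 3 do not hold.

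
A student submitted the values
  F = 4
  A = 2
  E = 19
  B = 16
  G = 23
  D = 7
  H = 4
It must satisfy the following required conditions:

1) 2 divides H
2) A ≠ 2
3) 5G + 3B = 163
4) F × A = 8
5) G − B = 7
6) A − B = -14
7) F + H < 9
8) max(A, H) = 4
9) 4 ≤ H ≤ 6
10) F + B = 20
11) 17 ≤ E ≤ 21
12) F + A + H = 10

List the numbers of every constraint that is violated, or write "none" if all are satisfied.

Constraint 2 does not hold.

1) 4 / 2 = 2, so 2 divides 4 — satisfied.
2) A = 2, but 2 is required to differ — violated.
3) 5G + 3B = 5(23) + 3(16) = 163 — satisfied.
4) F × A = 4 × 2 = 8 — satisfied.
5) G − B = 23 − 16 = 7 — satisfied.
6) A − B = 2 − 16 = -14 — satisfied.
7) F + H = 4 + 4 = 8; 8 < 9 — satisfied.
8) max(2, 4) = 4 — satisfied.
9) H = 4 lies in [4, 6] — satisfied.
10) F + B = 4 + 16 = 20 — satisfied.
11) E = 19 lies in [17, 21] — satisfied.
12) F + A + H = 4 + 2 + 4 = 10 — satisfied.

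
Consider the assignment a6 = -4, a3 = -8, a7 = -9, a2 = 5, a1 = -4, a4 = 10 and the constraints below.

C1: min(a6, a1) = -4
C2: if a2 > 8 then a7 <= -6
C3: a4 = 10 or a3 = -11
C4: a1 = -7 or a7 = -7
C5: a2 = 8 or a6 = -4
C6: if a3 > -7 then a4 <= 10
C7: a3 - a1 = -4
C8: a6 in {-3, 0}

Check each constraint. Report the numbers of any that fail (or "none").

Constraints 4 and 8 are violated.

C1: min(-4, -4) = -4  holds
C2: a2 = 5, not > 8; antecedent false, conditional vacuously true  holds
C3: a4 = 10 = 10 (first disjunct)  holds
C4: a1 = -4 ≠ -7 and a7 = -9 ≠ -7; both disjuncts false  fails
C5: a2 = 5 ≠ 8, but a6 = -4 = -4 (second disjunct)  holds
C6: a3 = -8, not > -7; antecedent false, conditional vacuously true  holds
C7: a3 - a1 = -8 - (-4) = -4  holds
C8: a6 = -4 is not in {-3, 0}  fails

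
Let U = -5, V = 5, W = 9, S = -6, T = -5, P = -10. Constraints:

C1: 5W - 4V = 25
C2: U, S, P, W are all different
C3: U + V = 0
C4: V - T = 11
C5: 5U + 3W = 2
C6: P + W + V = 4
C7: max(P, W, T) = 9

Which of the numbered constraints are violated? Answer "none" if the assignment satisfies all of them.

No — constraint 4 is not satisfied.

C1: 5W - 4V = 5(9) - 4(5) = 25  holds
C2: values -5, -6, -10, 9 are pairwise distinct  holds
C3: U + V = -5 + 5 = 0  holds
C4: V - T = 5 - (-5) = 10, not 11  fails
C5: 5U + 3W = 5(-5) + 3(9) = 2  holds
C6: P + W + V = -10 + 9 + 5 = 4  holds
C7: max(-10, 9, -5) = 9  holds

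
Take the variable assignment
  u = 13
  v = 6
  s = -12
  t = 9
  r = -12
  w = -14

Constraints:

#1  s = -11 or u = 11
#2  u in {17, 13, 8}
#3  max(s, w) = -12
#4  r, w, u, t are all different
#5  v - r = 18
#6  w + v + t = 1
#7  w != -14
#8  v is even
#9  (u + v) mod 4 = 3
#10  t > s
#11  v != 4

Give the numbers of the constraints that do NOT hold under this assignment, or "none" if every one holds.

#1 s = -12 ≠ -11 and u = 13 ≠ 11; both disjuncts false — violated.
#2 u = 13 is in {17, 13, 8} — OK.
#3 max(-12, -14) = -12 — OK.
#4 values -12, -14, 13, 9 are pairwise distinct — OK.
#5 v - r = 6 - (-12) = 18 — OK.
#6 w + v + t = -14 + 6 + 9 = 1 — OK.
#7 w = -14, but -14 is required to differ — violated.
#8 v = 6 is even — OK.
#9 u + v = 19; 19 mod 4 = 3 — OK.
#10 t = 9, s = -12; 9 > -12 — OK.
#11 v = 6, and 6 ≠ 4 — OK.

No — constraints 1 and 7 are not satisfied.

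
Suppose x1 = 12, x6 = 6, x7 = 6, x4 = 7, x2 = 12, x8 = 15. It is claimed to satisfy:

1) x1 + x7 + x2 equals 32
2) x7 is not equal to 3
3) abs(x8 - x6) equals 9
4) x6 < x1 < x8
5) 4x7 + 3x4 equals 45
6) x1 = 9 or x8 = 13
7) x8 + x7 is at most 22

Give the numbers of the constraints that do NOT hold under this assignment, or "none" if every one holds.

1) x1 + x7 + x2 = 12 + 6 + 12 = 30, not 32  fails
2) x7 = 6, and 6 ≠ 3  holds
3) abs(15 - 6) = 9  holds
4) values 6 < 12 < 15  holds
5) 4x7 + 3x4 = 4(6) + 3(7) = 45  holds
6) x1 = 12 ≠ 9 and x8 = 15 ≠ 13; both disjuncts false  fails
7) x8 + x7 = 15 + 6 = 21; 21 ≤ 22  holds

No — constraints 1 and 6 are not satisfied.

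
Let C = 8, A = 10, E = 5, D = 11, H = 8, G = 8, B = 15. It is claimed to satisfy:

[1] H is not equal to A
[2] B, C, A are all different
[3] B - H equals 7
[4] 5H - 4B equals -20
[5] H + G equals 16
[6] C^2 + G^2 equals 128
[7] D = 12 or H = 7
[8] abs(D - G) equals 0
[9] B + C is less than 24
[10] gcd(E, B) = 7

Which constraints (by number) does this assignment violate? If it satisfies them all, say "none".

Constraints 7, 8, and 10 do not hold.

[1] H = 8, A = 10; distinct  ✔
[2] values 15, 8, 10 are pairwise distinct  ✔
[3] B - H = 15 - 8 = 7  ✔
[4] 5H - 4B = 5(8) - 4(15) = -20  ✔
[5] H + G = 8 + 8 = 16  ✔
[6] C^2 + G^2 = 8^2 + 8^2 = 64 + 64 = 128  ✔
[7] D = 11 ≠ 12 and H = 8 ≠ 7; both disjuncts false  ✘
[8] abs(11 - 8) = 3, not 0  ✘
[9] B + C = 15 + 8 = 23; 23 < 24  ✔
[10] gcd(5, 15) = 5, not 7  ✘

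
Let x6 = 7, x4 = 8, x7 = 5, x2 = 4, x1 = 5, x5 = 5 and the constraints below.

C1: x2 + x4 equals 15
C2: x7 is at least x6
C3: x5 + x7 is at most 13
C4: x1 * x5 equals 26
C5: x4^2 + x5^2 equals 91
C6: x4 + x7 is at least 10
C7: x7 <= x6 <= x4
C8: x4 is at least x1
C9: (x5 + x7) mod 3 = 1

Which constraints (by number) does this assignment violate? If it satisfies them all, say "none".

The assignment fails constraints 1, 2, 4, and 5.

C1: x2 + x4 = 4 + 8 = 12, not 15  fails
C2: x7 = 5, x6 = 7; 5 < 7 (want ≥)  fails
C3: x5 + x7 = 5 + 5 = 10; 10 ≤ 13  holds
C4: x1 * x5 = 5 * 5 = 25, not 26  fails
C5: x4^2 + x5^2 = 8^2 + 5^2 = 64 + 25 = 89, not 91  fails
C6: x4 + x7 = 8 + 5 = 13; 13 ≥ 10  holds
C7: values 5 <= 7 <= 8  holds
C8: x4 = 8, x1 = 5; 8 ≥ 5  holds
C9: x5 + x7 = 10; 10 mod 3 = 1  holds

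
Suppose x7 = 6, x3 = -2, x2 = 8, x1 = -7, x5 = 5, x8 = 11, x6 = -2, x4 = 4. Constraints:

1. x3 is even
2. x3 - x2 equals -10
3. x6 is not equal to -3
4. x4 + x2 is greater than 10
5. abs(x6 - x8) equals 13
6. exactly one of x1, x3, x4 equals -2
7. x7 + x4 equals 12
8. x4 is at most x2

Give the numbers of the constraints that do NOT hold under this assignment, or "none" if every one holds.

Violated: 7.

1. x3 = -2 is even — satisfied.
2. x3 - x2 = -2 - 8 = -10 — satisfied.
3. x6 = -2, and -2 ≠ -3 — satisfied.
4. x4 + x2 = 4 + 8 = 12; 12 > 10 — satisfied.
5. abs(-2 - 11) = 13 — satisfied.
6. x1=-7, x3=-2, x4=4; 1 of them equals -2 — satisfied.
7. x7 + x4 = 6 + 4 = 10, not 12 — violated.
8. x4 = 4, x2 = 8; 4 ≤ 8 — satisfied.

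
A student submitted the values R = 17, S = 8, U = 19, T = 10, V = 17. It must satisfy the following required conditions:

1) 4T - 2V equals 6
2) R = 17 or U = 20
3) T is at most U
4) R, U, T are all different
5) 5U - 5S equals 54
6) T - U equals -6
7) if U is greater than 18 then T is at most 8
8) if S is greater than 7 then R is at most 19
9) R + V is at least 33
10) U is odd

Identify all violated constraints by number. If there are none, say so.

Constraints 5, 6, 7 do not hold.

1) 4T - 2V = 4(10) - 2(17) = 6 — holds.
2) R = 17 = 17 (first disjunct) — holds.
3) T = 10, U = 19; 10 ≤ 19 — holds.
4) values 17, 19, 10 are pairwise distinct — holds.
5) 5U - 5S = 5(19) - 5(8) = 55, not 54 — does not hold.
6) T - U = 10 - 19 = -9, not -6 — does not hold.
7) U = 19 > 18, so we need T ≤ 8; but T = 10 > 8 — does not hold.
8) S = 8 > 7, so we need R ≤ 19; R = 17 ≤ 19 — holds.
9) R + V = 17 + 17 = 34; 34 ≥ 33 — holds.
10) U = 19 is odd — holds.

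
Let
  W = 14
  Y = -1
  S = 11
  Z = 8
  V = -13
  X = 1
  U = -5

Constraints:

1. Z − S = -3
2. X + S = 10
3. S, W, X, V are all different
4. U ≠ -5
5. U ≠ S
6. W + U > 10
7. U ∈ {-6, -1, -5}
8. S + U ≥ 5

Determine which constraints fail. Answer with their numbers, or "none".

Constraints 2, 4, 6 are violated.

1. Z − S = 8 − 11 = -3  ✓
2. X + S = 1 + 11 = 12, not 10  ✗
3. values 11, 14, 1, -13 are pairwise distinct  ✓
4. U = -5, but -5 is required to differ  ✗
5. U = -5, S = 11; distinct  ✓
6. W + U = 14 + (-5) = 9; 9 ≤ 10, bound 10 not met  ✗
7. U = -5 is in {-6, -1, -5}  ✓
8. S + U = 11 + (-5) = 6; 6 ≥ 5  ✓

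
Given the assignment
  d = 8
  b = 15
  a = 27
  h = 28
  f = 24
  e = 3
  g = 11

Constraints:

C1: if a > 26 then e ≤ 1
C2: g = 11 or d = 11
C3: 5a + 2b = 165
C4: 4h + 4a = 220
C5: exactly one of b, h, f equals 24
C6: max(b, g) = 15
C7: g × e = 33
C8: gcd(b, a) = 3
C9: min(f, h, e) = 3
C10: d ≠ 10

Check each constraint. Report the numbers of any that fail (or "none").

C1: a = 27 > 26, so we need e ≤ 1; but e = 3 > 1  no
C2: g = 11 = 11 (first disjunct)  yes
C3: 5a + 2b = 5(27) + 2(15) = 165  yes
C4: 4h + 4a = 4(28) + 4(27) = 220  yes
C5: b=15, h=28, f=24; 1 of them equals 24  yes
C6: max(15, 11) = 15  yes
C7: g × e = 11 × 3 = 33  yes
C8: gcd(15, 27) = 3  yes
C9: min(24, 28, 3) = 3  yes
C10: d = 8, and 8 ≠ 10  yes

The assignment fails constraint 1.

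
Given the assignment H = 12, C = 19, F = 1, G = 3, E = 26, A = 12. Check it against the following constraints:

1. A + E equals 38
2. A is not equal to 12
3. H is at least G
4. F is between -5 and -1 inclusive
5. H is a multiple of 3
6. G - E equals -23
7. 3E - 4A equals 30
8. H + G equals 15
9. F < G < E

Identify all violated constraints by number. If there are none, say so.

1. A + E = 12 + 26 = 38 — holds.
2. A = 12, but 12 is required to differ — fails.
3. H = 12, G = 3; 12 ≥ 3 — holds.
4. F = 1 is outside [-5, -1] — fails.
5. 12 / 3 = 4, so 3 divides 12 — holds.
6. G - E = 3 - 26 = -23 — holds.
7. 3E - 4A = 3(26) - 4(12) = 30 — holds.
8. H + G = 12 + 3 = 15 — holds.
9. values 1 < 3 < 26 — holds.

Constraints 2 and 4 are violated.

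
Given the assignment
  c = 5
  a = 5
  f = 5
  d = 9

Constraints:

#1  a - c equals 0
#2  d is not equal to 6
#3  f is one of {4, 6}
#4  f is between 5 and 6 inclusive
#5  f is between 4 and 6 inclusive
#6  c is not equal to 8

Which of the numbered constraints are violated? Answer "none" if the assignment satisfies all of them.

#1 a - c = 5 - 5 = 0  holds
#2 d = 9, and 9 ≠ 6  holds
#3 f = 5 is not in {4, 6}  fails
#4 f = 5 lies in [5, 6]  holds
#5 f = 5 lies in [4, 6]  holds
#6 c = 5, and 5 ≠ 8  holds

Constraint 3 does not hold.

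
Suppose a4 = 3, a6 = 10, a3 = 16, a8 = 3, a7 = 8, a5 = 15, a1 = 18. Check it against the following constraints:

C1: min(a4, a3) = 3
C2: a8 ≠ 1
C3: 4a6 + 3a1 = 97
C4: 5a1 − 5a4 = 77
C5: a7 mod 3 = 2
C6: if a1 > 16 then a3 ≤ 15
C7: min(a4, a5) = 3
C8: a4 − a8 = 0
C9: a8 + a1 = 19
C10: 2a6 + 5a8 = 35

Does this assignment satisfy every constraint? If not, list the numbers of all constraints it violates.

Constraints 3, 4, 6, 9 do not hold.

C1: min(3, 16) = 3  yes
C2: a8 = 3, and 3 ≠ 1  yes
C3: 4a6 + 3a1 = 4(10) + 3(18) = 94, not 97  no
C4: 5a1 − 5a4 = 5(18) − 5(3) = 75, not 77  no
C5: 8 mod 3 = 2  yes
C6: a1 = 18 > 16, so we need a3 ≤ 15; but a3 = 16 > 15  no
C7: min(3, 15) = 3  yes
C8: a4 − a8 = 3 − 3 = 0  yes
C9: a8 + a1 = 3 + 18 = 21, not 19  no
C10: 2a6 + 5a8 = 2(10) + 5(3) = 35  yes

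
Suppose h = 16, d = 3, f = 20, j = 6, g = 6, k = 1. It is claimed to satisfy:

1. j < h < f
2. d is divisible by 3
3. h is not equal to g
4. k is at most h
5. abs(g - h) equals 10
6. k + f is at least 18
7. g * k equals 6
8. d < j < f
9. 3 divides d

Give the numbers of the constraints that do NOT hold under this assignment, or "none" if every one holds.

1. values 6 < 16 < 20  yes
2. 3 / 3 = 1, so 3 divides 3  yes
3. h = 16, g = 6; distinct  yes
4. k = 1, h = 16; 1 ≤ 16  yes
5. abs(6 - 16) = 10  yes
6. k + f = 1 + 20 = 21; 21 ≥ 18  yes
7. g * k = 6 * 1 = 6  yes
8. values 3 < 6 < 20  yes
9. 3 / 3 = 1, so 3 divides 3  yes

No violations.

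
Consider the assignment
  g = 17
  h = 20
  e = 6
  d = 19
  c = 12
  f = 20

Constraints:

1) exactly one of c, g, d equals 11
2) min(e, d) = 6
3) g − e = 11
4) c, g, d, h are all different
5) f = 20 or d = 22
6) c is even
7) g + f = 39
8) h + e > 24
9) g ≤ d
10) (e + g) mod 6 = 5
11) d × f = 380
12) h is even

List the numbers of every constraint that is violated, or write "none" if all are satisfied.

Constraints 1, 7 are violated.

1) c=12, g=17, d=19; 0 of them equal 11, not exactly one — fails.
2) min(6, 19) = 6 — holds.
3) g − e = 17 − 6 = 11 — holds.
4) values 12, 17, 19, 20 are pairwise distinct — holds.
5) f = 20 = 20 (first disjunct) — holds.
6) c = 12 is even — holds.
7) g + f = 17 + 20 = 37, not 39 — fails.
8) h + e = 20 + 6 = 26; 26 > 24 — holds.
9) g = 17, d = 19; 17 ≤ 19 — holds.
10) e + g = 23; 23 mod 6 = 5 — holds.
11) d × f = 19 × 20 = 380 — holds.
12) h = 20 is even — holds.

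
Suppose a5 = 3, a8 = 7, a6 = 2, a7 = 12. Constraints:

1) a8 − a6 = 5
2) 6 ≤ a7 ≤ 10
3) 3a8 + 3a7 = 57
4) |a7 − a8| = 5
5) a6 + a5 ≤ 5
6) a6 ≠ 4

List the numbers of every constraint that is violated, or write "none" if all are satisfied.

Violated: 2.

1) a8 − a6 = 7 − 2 = 5 — satisfied.
2) a7 = 12 is outside [6, 10] — violated.
3) 3a8 + 3a7 = 3(7) + 3(12) = 57 — satisfied.
4) |12 − 7| = 5 — satisfied.
5) a6 + a5 = 2 + 3 = 5; 5 ≤ 5 — satisfied.
6) a6 = 2, and 2 ≠ 4 — satisfied.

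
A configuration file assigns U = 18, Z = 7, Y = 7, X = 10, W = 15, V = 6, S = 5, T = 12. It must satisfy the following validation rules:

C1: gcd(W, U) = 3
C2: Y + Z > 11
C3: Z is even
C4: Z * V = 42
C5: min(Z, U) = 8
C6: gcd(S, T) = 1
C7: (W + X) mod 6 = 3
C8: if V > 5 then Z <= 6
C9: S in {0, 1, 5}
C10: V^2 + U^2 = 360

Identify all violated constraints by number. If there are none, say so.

C1: gcd(15, 18) = 3 — OK.
C2: Y + Z = 7 + 7 = 14; 14 > 11 — OK.
C3: Z = 7 is odd — violated.
C4: Z * V = 7 * 6 = 42 — OK.
C5: min(7, 18) = 7, not 8 — violated.
C6: gcd(5, 12) = 1 — OK.
C7: W + X = 25; 25 mod 6 = 1, not 3 — violated.
C8: V = 6 > 5, so we need Z ≤ 6; but Z = 7 > 6 — violated.
C9: S = 5 is in {0, 1, 5} — OK.
C10: V^2 + U^2 = 6^2 + 18^2 = 36 + 324 = 360 — OK.

The assignment fails constraints 3, 5, 7, 8.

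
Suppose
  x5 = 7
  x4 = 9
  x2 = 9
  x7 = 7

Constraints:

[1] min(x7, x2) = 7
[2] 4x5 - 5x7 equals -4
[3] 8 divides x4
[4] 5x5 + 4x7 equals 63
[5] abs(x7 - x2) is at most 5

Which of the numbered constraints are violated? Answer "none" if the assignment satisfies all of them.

[1] min(7, 9) = 7 — OK.
[2] 4x5 - 5x7 = 4(7) - 5(7) = -7, not -4 — violated.
[3] 9 = 8*1 + 1, so 8 does not divide 9 — violated.
[4] 5x5 + 4x7 = 5(7) + 4(7) = 63 — OK.
[5] abs(7 - 9) = 2; 2 ≤ 5 — OK.

Constraints 2, 3 are violated.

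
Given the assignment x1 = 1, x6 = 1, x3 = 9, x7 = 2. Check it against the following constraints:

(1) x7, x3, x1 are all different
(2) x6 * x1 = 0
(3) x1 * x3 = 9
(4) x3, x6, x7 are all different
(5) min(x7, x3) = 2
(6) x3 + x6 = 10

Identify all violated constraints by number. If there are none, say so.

(1) values 2, 9, 1 are pairwise distinct  ✔
(2) x6 * x1 = 1 * 1 = 1, not 0  ✘
(3) x1 * x3 = 1 * 9 = 9  ✔
(4) values 9, 1, 2 are pairwise distinct  ✔
(5) min(2, 9) = 2  ✔
(6) x3 + x6 = 9 + 1 = 10  ✔

Violated: 2.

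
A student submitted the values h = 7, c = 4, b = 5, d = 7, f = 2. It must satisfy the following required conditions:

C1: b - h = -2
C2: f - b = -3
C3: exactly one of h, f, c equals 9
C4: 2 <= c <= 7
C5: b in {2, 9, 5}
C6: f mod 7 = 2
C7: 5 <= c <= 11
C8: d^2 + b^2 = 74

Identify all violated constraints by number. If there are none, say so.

C1: b - h = 5 - 7 = -2 — satisfied.
C2: f - b = 2 - 5 = -3 — satisfied.
C3: h=7, f=2, c=4; 0 of them equal 9, not exactly one — violated.
C4: c = 4 lies in [2, 7] — satisfied.
C5: b = 5 is in {2, 9, 5} — satisfied.
C6: 2 mod 7 = 2 — satisfied.
C7: c = 4 is outside [5, 11] — violated.
C8: d^2 + b^2 = 7^2 + 5^2 = 49 + 25 = 74 — satisfied.

The assignment fails constraints 3, 7.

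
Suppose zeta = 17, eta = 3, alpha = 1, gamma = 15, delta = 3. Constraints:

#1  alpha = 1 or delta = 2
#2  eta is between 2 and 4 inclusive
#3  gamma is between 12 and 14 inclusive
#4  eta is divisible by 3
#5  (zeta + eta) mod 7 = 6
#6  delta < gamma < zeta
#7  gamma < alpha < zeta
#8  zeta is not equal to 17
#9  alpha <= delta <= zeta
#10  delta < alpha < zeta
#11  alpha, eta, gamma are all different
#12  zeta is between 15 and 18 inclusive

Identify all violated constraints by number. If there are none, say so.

#1 alpha = 1 = 1 (first disjunct) — satisfied.
#2 eta = 3 lies in [2, 4] — satisfied.
#3 gamma = 15 is outside [12, 14] — violated.
#4 3 / 3 = 1, so 3 divides 3 — satisfied.
#5 zeta + eta = 20; 20 mod 7 = 6 — satisfied.
#6 values 3 < 15 < 17 — satisfied.
#7 values 15, 1, 17; gamma = 15 is not < alpha = 1 — violated.
#8 zeta = 17, but 17 is required to differ — violated.
#9 values 1 <= 3 <= 17 — satisfied.
#10 values 3, 1, 17; delta = 3 is not < alpha = 1 — violated.
#11 values 1, 3, 15 are pairwise distinct — satisfied.
#12 zeta = 17 lies in [15, 18] — satisfied.

The assignment fails constraints 3, 7, 8, and 10.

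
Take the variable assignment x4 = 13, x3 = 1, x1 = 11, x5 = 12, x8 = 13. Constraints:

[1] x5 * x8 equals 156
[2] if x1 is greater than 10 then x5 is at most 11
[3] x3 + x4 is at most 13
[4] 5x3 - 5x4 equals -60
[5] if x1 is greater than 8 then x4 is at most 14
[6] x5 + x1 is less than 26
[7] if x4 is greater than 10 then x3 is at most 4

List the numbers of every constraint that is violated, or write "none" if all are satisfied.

Violated: 2 and 3.

[1] x5 * x8 = 12 * 13 = 156 — OK.
[2] x1 = 11 > 10, so we need x5 ≤ 11; but x5 = 12 > 11 — violated.
[3] x3 + x4 = 1 + 13 = 14; 14 > 13, bound 13 not met — violated.
[4] 5x3 - 5x4 = 5(1) - 5(13) = -60 — OK.
[5] x1 = 11 > 8, so we need x4 ≤ 14; x4 = 13 ≤ 14 — OK.
[6] x5 + x1 = 12 + 11 = 23; 23 < 26 — OK.
[7] x4 = 13 > 10, so we need x3 ≤ 4; x3 = 1 ≤ 4 — OK.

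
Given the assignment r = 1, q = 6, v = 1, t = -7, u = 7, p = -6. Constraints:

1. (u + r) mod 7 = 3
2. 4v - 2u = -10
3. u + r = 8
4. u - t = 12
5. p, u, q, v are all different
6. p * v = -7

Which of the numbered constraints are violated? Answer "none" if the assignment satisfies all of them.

1. u + r = 8; 8 mod 7 = 1, not 3 — violated.
2. 4v - 2u = 4(1) - 2(7) = -10 — satisfied.
3. u + r = 7 + 1 = 8 — satisfied.
4. u - t = 7 - (-7) = 14, not 12 — violated.
5. values -6, 7, 6, 1 are pairwise distinct — satisfied.
6. p * v = -6 * 1 = -6, not -7 — violated.

Constraints 1, 4, and 6 are violated.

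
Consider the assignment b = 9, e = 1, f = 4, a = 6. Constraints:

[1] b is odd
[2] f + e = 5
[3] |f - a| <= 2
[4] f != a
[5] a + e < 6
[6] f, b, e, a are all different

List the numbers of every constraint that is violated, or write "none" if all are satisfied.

Constraint 5 does not hold.

[1] b = 9 is odd  yes
[2] f + e = 4 + 1 = 5  yes
[3] |4 - 6| = 2; 2 ≤ 2  yes
[4] f = 4, a = 6; distinct  yes
[5] a + e = 6 + 1 = 7; 7 ≥ 6, bound 6 not met  no
[6] values 4, 9, 1, 6 are pairwise distinct  yes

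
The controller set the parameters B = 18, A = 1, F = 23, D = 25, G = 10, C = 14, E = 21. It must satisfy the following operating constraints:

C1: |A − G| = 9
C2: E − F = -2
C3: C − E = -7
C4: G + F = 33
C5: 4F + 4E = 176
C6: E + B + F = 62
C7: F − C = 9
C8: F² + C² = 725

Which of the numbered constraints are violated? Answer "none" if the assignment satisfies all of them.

C1: |1 − 10| = 9  holds
C2: E − F = 21 − 23 = -2  holds
C3: C − E = 14 − 21 = -7  holds
C4: G + F = 10 + 23 = 33  holds
C5: 4F + 4E = 4(23) + 4(21) = 176  holds
C6: E + B + F = 21 + 18 + 23 = 62  holds
C7: F − C = 23 − 14 = 9  holds
C8: F² + C² = 23² + 14² = 529 + 196 = 725  holds

None — every constraint holds.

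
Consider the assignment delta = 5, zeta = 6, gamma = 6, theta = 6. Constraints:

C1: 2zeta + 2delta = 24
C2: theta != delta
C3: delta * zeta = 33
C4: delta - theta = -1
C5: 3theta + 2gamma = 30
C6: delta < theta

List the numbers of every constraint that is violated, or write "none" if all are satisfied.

Constraints 1 and 3 do not hold.

C1: 2zeta + 2delta = 2(6) + 2(5) = 22, not 24 — violated.
C2: theta = 6, delta = 5; distinct — satisfied.
C3: delta * zeta = 5 * 6 = 30, not 33 — violated.
C4: delta - theta = 5 - 6 = -1 — satisfied.
C5: 3theta + 2gamma = 3(6) + 2(6) = 30 — satisfied.
C6: delta = 5, theta = 6; 5 < 6 — satisfied.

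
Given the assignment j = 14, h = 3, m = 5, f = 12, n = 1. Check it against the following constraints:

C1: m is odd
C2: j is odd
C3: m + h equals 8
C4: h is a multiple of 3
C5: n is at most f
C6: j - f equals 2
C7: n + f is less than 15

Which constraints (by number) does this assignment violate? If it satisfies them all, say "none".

C1: m = 5 is odd  ✔
C2: j = 14 is even  ✘
C3: m + h = 5 + 3 = 8  ✔
C4: 3 / 3 = 1, so 3 divides 3  ✔
C5: n = 1, f = 12; 1 ≤ 12  ✔
C6: j - f = 14 - 12 = 2  ✔
C7: n + f = 1 + 12 = 13; 13 < 15  ✔

Violated: 2.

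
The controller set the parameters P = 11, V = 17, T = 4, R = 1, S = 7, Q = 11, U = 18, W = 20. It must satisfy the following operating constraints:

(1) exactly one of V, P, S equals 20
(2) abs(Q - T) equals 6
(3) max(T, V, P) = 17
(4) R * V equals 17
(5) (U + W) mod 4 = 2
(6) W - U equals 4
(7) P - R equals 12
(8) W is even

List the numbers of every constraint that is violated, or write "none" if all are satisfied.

Constraints 1, 2, 6, 7 do not hold.

(1) V=17, P=11, S=7; 0 of them equal 20, not exactly one — violated.
(2) abs(11 - 4) = 7, not 6 — violated.
(3) max(4, 17, 11) = 17 — satisfied.
(4) R * V = 1 * 17 = 17 — satisfied.
(5) U + W = 38; 38 mod 4 = 2 — satisfied.
(6) W - U = 20 - 18 = 2, not 4 — violated.
(7) P - R = 11 - 1 = 10, not 12 — violated.
(8) W = 20 is even — satisfied.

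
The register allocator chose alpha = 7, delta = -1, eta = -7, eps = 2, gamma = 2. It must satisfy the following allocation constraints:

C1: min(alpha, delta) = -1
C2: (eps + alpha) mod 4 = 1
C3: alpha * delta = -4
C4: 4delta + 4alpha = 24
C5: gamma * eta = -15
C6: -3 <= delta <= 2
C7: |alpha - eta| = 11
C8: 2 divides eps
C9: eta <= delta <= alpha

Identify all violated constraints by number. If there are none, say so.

No — constraints 3, 5, and 7 are not satisfied.

C1: min(7, -1) = -1  ✓
C2: eps + alpha = 9; 9 mod 4 = 1  ✓
C3: alpha * delta = 7 * (-1) = -7, not -4  ✗
C4: 4delta + 4alpha = 4(-1) + 4(7) = 24  ✓
C5: gamma * eta = 2 * (-7) = -14, not -15  ✗
C6: delta = -1 lies in [-3, 2]  ✓
C7: |7 - (-7)| = 14, not 11  ✗
C8: 2 / 2 = 1, so 2 divides 2  ✓
C9: values -7 <= -1 <= 7  ✓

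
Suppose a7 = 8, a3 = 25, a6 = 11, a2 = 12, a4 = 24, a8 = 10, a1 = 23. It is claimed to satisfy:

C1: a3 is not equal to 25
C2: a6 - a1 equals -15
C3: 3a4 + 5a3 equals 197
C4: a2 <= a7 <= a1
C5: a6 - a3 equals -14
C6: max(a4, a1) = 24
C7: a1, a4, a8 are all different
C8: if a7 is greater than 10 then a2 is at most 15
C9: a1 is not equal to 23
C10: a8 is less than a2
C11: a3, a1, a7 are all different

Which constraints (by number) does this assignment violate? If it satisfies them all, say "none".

C1: a3 = 25, but 25 is required to differ — violated.
C2: a6 - a1 = 11 - 23 = -12, not -15 — violated.
C3: 3a4 + 5a3 = 3(24) + 5(25) = 197 — OK.
C4: values 12, 8, 23; a2 = 12 is not <= a7 = 8 — violated.
C5: a6 - a3 = 11 - 25 = -14 — OK.
C6: max(24, 23) = 24 — OK.
C7: values 23, 24, 10 are pairwise distinct — OK.
C8: a7 = 8, not > 10; antecedent false, conditional vacuously true — OK.
C9: a1 = 23, but 23 is required to differ — violated.
C10: a8 = 10, a2 = 12; 10 < 12 — OK.
C11: values 25, 23, 8 are pairwise distinct — OK.

The assignment fails constraints 1, 2, 4, and 9.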